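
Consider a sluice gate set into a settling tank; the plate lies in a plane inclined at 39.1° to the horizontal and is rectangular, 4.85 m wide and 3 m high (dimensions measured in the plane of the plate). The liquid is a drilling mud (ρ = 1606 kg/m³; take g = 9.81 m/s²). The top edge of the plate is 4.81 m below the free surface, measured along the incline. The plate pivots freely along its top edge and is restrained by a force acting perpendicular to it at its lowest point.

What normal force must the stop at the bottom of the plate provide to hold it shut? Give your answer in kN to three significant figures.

γ = ρg = 1606 × 9.81 / 1000 = 15.75486 kN/m³.
Let θ = 39.1° be the plate's angle to the horizontal; measure y along the incline from where the plane meets the free surface. Vertical depth h = y·sinθ with sinθ = 0.630676.
The centroid lies 3/2 = 1.5 m below the top edge, so y_c = 4.81 + 1.5 = 6.31 m and h_c = 6.31 × 0.630676 = 3.97957 m.
A = 4.85 × 3 = 14.55 m².
Resultant F = γ·h_c·A = 15.75486 × 3.97957 × 14.55 = 912.25 kN.
I_c = b·h³/12 = 4.85 × 3³/12 = 10.9125 m⁴.
Centre of pressure: y_p = y_c + I_c/(y_c·A) = 6.31 + 10.9125/(6.31 × 14.55) = 6.31 + 0.118859 = 6.42886 m along the plane.
The resultant acts 1.5 + 0.118859 = 1.61886 m (along the plate) below the hinge at the top edge, so the moment about the hinge is M = F × 1.61886 = 912.25 × 1.61886 = 1476.81 kN·m.
A normal force at the bottom, 3 m from the hinge, must supply this moment: P = 1476.81/3 = 492.27 kN.

P ≈ 492 kN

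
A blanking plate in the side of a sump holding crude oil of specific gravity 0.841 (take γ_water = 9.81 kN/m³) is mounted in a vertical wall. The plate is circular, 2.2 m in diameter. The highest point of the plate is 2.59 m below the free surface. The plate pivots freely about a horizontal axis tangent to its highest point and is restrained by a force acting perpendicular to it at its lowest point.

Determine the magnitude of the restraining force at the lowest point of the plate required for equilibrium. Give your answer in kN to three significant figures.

γ = 0.841 × 9.81 = 8.25021 kN/m³.
The centroid is at the centre, 1.1 m below the top of the plate, so the centroid depth is h_c = 2.59 + 1.1 = 3.69 m.
A = π(1.1)² = 3.80133 m².
Resultant F = γ·h_c·A = 8.25021 × 3.69 × 3.80133 = 115.725 kN.
I_c = πr⁴/4 = π × 1.1⁴/4 = 1.1499 m⁴.
Centre of pressure: y_p = y_c + I_c/(y_c·A) = 3.69 + 1.1499/(3.69 × 3.80133) = 3.69 + 0.0819782 = 3.77198 m along the plane.
The resultant acts 1.1 + 0.0819782 = 1.18198 m (along the plate) below the hinge at the top edge, so the moment about the hinge is M = F × 1.18198 = 115.725 × 1.18198 = 136.785 kN·m.
A normal force at the bottom, 2.2 m from the hinge, must supply this moment: P = 136.785/2.2 = 62.175 kN.

P ≈ 62.2 kN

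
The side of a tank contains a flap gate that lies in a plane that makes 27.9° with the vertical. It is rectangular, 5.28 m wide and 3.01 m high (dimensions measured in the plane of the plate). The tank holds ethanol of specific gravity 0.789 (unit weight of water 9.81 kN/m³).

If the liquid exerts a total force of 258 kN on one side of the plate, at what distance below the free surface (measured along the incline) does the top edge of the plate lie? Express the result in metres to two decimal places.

γ = 0.789 × 9.81 = 7.74009 kN/m³.
A = 5.28 × 3.01 = 15.8928 m².
From F = γ·h_c·A, the centroid depth is h_c = 258/(7.74009 × 15.8928) = 2.09736 m.
The plate makes 27.9° with the vertical, i.e. θ = 90° − 27.9° = 62.1° to the horizontal. Measuring y along the incline from the free-surface line, vertical depth h = y·sinθ with sinθ = 0.883766.
Along the incline, y_c = h_c/sinθ = 2.09736/0.883766 = 2.37321 m.
The centroid lies 3.01/2 = 1.505 m below the top edge, so the top edge sits at y_top = 2.37321 − 1.505 = 0.86821 m along the incline.

y_top ≈ 0.87 m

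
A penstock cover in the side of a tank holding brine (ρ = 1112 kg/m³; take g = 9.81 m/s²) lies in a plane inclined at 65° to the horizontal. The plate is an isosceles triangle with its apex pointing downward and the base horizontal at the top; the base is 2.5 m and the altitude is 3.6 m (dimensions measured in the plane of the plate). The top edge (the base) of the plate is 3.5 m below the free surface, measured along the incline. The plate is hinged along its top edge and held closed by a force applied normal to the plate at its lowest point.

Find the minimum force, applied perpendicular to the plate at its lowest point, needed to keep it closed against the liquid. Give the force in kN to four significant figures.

P ≈ 78.60 kN

γ = ρg = 1112 × 9.81 / 1000 = 10.90872 kN/m³.
Let θ = 65° be the plate's angle to the horizontal; measure y along the incline from where the plane meets the free surface. Vertical depth h = y·sinθ with sinθ = 0.906308.
With the apex down, the centroid sits h/3 = 3.6/3 = 1.2 m below the base (the top edge), so y_c = 3.5 + 1.2 = 4.7 m and h_c = 4.7 × 0.906308 = 4.25965 m.
A = ½ × 2.5 × 3.6 = 4.5 m².
Resultant F = γ·h_c·A = 10.90872 × 4.25965 × 4.5 = 209.103 kN.
I_c = b·h³/36 = 2.5 × 3.6³/36 = 3.24 m⁴.
Centre of pressure: y_p = y_c + I_c/(y_c·A) = 4.7 + 3.24/(4.7 × 4.5) = 4.7 + 0.153191 = 4.85319 m along the plane.
The resultant acts 1.2 + 0.153191 = 1.35319 m (along the plate) below the hinge at the top edge, so the moment about the hinge is M = F × 1.35319 = 209.103 × 1.35319 = 282.956 kN·m.
A normal force at the bottom, 3.6 m from the hinge, must supply this moment: P = 282.956/3.6 = 78.5989 kN.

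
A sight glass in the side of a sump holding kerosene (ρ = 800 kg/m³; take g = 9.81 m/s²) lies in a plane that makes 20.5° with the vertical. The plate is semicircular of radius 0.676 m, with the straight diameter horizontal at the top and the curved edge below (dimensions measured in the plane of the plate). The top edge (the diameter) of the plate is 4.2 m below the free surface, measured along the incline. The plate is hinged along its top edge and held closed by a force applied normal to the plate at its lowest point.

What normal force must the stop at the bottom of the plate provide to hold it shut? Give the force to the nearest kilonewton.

P ≈ 10 kN

γ = ρg = 800 × 9.81 / 1000 = 7.848 kN/m³.
The plate makes 20.5° with the vertical, i.e. θ = 90° − 20.5° = 69.5° to the horizontal. Measuring y along the incline from the free-surface line, vertical depth h = y·sinθ with sinθ = 0.936672.
The centroid of a semicircle lies 4r/(3π) = 0.286903 m from the diameter, here below the top edge, so y_c = 4.2 + 0.286903 = 4.4869 m and h_c = 4.4869 × 0.936672 = 4.20275 m.
A = πr²/2 = π × 0.676²/2 = 0.717816 m².
Resultant F = γ·h_c·A = 7.848 × 4.20275 × 0.717816 = 23.6759 kN.
I_c = (π/8 − 8/(9π))·r⁴ = 0.109757 × 0.676⁴ = 0.0229202 m⁴.
Centre of pressure: y_p = y_c + I_c/(y_c·A) = 4.4869 + 0.0229202/(4.4869 × 0.717816) = 4.4869 + 0.00711638 = 4.49402 m along the plane.
The resultant acts 0.286903 + 0.00711638 = 0.294019 m (along the plate) below the hinge at the top edge, so the moment about the hinge is M = F × 0.294019 = 23.6759 × 0.294019 = 6.96116 kN·m.
A normal force at the bottom, 0.676 m from the hinge, must supply this moment: P = 6.96116/0.676 = 10.2976 kN.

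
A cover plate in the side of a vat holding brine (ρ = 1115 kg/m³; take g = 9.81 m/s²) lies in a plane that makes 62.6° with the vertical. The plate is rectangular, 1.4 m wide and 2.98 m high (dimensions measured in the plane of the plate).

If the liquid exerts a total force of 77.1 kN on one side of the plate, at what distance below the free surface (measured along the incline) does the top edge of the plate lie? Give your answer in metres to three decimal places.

γ = ρg = 1115 × 9.81 / 1000 = 10.93815 kN/m³.
A = 1.4 × 2.98 = 4.172 m².
From F = γ·h_c·A, the centroid depth is h_c = 77.1/(10.93815 × 4.172) = 1.68953 m.
The plate makes 62.6° with the vertical, i.e. θ = 90° − 62.6° = 27.4° to the horizontal. Measuring y along the incline from the free-surface line, vertical depth h = y·sinθ with sinθ = 0.460200.
Along the incline, y_c = h_c/sinθ = 1.68953/0.460200 = 3.6713 m.
The centroid lies 2.98/2 = 1.49 m below the top edge, so the top edge sits at y_top = 3.6713 − 1.49 = 2.1813 m along the incline.

y_top ≈ 2.181 m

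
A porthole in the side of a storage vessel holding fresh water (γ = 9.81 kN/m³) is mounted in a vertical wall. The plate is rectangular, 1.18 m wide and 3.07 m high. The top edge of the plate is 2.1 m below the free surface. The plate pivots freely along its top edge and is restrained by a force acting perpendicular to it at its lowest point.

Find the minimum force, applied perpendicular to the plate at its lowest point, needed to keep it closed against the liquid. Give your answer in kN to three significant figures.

P ≈ 73.7 kN

γ = 9.81 kN/m³.
The centroid lies 3.07/2 = 1.535 m below the top edge, so the centroid depth is h_c = 2.1 + 1.535 = 3.635 m.
A = 1.18 × 3.07 = 3.6226 m².
Resultant F = γ·h_c·A = 9.81 × 3.635 × 3.6226 = 129.18 kN.
I_c = b·h³/12 = 1.18 × 3.07³/12 = 2.84522 m⁴.
Centre of pressure: y_p = y_c + I_c/(y_c·A) = 3.635 + 2.84522/(3.635 × 3.6226) = 3.635 + 0.216068 = 3.85107 m along the plane.
The resultant acts 1.535 + 0.216068 = 1.75107 m (along the plate) below the hinge at the top edge, so the moment about the hinge is M = F × 1.75107 = 129.18 × 1.75107 = 226.203 kN·m.
A normal force at the bottom, 3.07 m from the hinge, must supply this moment: P = 226.203/3.07 = 73.6818 kN.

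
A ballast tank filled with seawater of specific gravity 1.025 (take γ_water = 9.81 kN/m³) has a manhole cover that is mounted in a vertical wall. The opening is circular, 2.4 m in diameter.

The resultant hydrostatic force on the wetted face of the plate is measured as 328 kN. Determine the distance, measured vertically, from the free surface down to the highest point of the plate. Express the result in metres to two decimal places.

d_top ≈ 6.01 m

γ = 1.025 × 9.81 = 10.05525 kN/m³.
A = π(1.2)² = 4.52389 m².
From F = γ·h_c·A, the centroid depth is h_c = 328/(10.05525 × 4.52389) = 7.21056 m.
The centroid is at the centre, 1.2 m below the top of the plate, so the highest point sits at h_top = 7.21056 − 1.2 = 6.01056 m below the surface.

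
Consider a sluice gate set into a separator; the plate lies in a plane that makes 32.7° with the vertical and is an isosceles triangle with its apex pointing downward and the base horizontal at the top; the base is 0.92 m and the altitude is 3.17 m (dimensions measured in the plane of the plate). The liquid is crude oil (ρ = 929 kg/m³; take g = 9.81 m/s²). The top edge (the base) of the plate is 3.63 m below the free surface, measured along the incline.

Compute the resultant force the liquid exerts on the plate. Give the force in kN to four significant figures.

γ = ρg = 929 × 9.81 / 1000 = 9.11349 kN/m³.
The plate makes 32.7° with the vertical, i.e. θ = 90° − 32.7° = 57.3° to the horizontal. Measuring y along the incline from the free-surface line, vertical depth h = y·sinθ with sinθ = 0.841511.
With the apex down, the centroid sits h/3 = 3.17/3 = 1.05667 m below the base (the top edge), so y_c = 3.63 + 1.05667 = 4.68667 m and h_c = 4.68667 × 0.841511 = 3.94388 m.
A = ½ × 0.92 × 3.17 = 1.4582 m².
Resultant F = γ·h_c·A = 9.11349 × 3.94388 × 1.4582 = 52.4114 kN.

F ≈ 52.41 kN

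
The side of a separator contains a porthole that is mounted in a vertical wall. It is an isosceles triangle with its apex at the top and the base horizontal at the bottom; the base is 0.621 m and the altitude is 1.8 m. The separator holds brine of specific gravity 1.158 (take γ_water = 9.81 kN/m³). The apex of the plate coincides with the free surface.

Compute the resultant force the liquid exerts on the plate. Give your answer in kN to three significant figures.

F ≈ 7.62 kN

γ = 1.158 × 9.81 = 11.35998 kN/m³.
With the apex up, the centroid sits 2h/3 = 2 × 1.8/3 = 1.2 m below the apex, so the centroid depth is h_c = 1.2 m.
A = ½ × 0.621 × 1.8 = 0.5589 m².
Resultant F = γ·h_c·A = 11.35998 × 1.2 × 0.5589 = 7.61891 kN.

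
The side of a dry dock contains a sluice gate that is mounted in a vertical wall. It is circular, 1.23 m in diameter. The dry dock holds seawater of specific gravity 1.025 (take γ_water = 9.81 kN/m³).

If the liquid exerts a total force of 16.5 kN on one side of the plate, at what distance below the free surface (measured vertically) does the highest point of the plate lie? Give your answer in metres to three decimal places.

γ = 1.025 × 9.81 = 10.05525 kN/m³.
A = π(0.615)² = 1.18823 m².
From F = γ·h_c·A, the centroid depth is h_c = 16.5/(10.05525 × 1.18823) = 1.38099 m.
The centroid is at the centre, 0.615 m below the top of the plate, so the highest point sits at h_top = 1.38099 − 0.615 = 0.76599 m below the surface.

d_top ≈ 0.766 m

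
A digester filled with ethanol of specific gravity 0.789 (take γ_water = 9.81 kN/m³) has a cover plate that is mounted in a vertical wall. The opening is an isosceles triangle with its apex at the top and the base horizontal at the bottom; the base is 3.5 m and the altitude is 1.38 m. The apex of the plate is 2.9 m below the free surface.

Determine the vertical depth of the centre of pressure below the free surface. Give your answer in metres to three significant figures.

h_p = 3.85 m

γ = 0.789 × 9.81 = 7.74009 kN/m³.
With the apex up, the centroid sits 2h/3 = 2 × 1.38/3 = 0.92 m below the apex, so the centroid depth is h_c = 2.9 + 0.92 = 3.82 m.
A = ½ × 3.5 × 1.38 = 2.415 m².
Resultant F = γ·h_c·A = 7.74009 × 3.82 × 2.415 = 71.4047 kN.
I_c = b·h³/36 = 3.5 × 1.38³/36 = 0.255507 m⁴.
Centre of pressure: y_p = y_c + I_c/(y_c·A) = 3.82 + 0.255507/(3.82 × 2.415) = 3.82 + 0.0276963 = 3.8477 m along the plane.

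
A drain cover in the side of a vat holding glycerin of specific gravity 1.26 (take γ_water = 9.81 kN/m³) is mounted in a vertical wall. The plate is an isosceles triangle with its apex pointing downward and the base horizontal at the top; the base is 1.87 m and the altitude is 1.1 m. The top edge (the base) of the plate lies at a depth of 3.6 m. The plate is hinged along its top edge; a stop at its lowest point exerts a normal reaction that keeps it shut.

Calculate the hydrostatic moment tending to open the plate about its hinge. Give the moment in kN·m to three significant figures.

γ = 1.26 × 9.81 = 12.3606 kN/m³.
With the apex down, the centroid sits h/3 = 1.1/3 = 0.366667 m below the base (the top edge), so the centroid depth is h_c = 3.6 + 0.366667 = 3.96667 m.
A = ½ × 1.87 × 1.1 = 1.0285 m².
Resultant F = γ·h_c·A = 12.3606 × 3.96667 × 1.0285 = 50.4278 kN.
I_c = b·h³/36 = 1.87 × 1.1³/36 = 0.0691381 m⁴.
Centre of pressure: y_p = y_c + I_c/(y_c·A) = 3.96667 + 0.0691381/(3.96667 × 1.0285) = 3.96667 + 0.0169468 = 3.98362 m along the plane.
The resultant acts 0.366667 + 0.0169468 = 0.383614 m (along the plate) below the hinge at the top edge, so the moment about the hinge is M = F × 0.383614 = 50.4278 × 0.383614 = 19.3448 kN·m.

M ≈ 19.3 kN·m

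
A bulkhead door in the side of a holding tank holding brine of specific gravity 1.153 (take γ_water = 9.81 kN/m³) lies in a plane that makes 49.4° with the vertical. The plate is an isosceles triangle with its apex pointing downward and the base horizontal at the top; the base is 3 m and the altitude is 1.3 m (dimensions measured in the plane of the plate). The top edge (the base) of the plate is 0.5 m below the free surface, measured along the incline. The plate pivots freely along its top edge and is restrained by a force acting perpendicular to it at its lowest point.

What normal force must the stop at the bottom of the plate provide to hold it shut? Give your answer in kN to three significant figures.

P ≈ 5.50 kN

γ = 1.153 × 9.81 = 11.31093 kN/m³.
The plate makes 49.4° with the vertical, i.e. θ = 90° − 49.4° = 40.6° to the horizontal. Measuring y along the incline from the free-surface line, vertical depth h = y·sinθ with sinθ = 0.650774.
With the apex down, the centroid sits h/3 = 1.3/3 = 0.433333 m below the base (the top edge), so y_c = 0.5 + 0.433333 = 0.933333 m and h_c = 0.933333 × 0.650774 = 0.607389 m.
A = ½ × 3 × 1.3 = 1.95 m².
Resultant F = γ·h_c·A = 11.31093 × 0.607389 × 1.95 = 13.3968 kN.
I_c = b·h³/36 = 3 × 1.3³/36 = 0.183083 m⁴.
Centre of pressure: y_p = y_c + I_c/(y_c·A) = 0.933333 + 0.183083/(0.933333 × 1.95) = 0.933333 + 0.100595 = 1.03393 m along the plane.
The resultant acts 0.433333 + 0.100595 = 0.533928 m (along the plate) below the hinge at the top edge, so the moment about the hinge is M = F × 0.533928 = 13.3968 × 0.533928 = 7.15293 kN·m.
A normal force at the bottom, 1.3 m from the hinge, must supply this moment: P = 7.15293/1.3 = 5.50225 kN.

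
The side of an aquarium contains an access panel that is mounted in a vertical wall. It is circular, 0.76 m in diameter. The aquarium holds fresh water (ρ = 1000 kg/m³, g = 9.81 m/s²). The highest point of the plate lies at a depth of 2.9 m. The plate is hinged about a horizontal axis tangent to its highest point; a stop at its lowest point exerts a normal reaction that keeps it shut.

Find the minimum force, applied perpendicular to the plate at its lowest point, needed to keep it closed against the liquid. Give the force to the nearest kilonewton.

P ≈ 8 kN

γ = ρg = 1000 × 9.81 = 9810 N/m³ = 9.81 kN/m³.
The centroid is at the centre, 0.38 m below the top of the plate, so the centroid depth is h_c = 2.9 + 0.38 = 3.28 m.
A = π(0.38)² = 0.453646 m².
Resultant F = γ·h_c·A = 9.81 × 3.28 × 0.453646 = 14.5969 kN.
I_c = πr⁴/4 = π × 0.38⁴/4 = 0.0163766 m⁴.
Centre of pressure: y_p = y_c + I_c/(y_c·A) = 3.28 + 0.0163766/(3.28 × 0.453646) = 3.28 + 0.0110061 = 3.29101 m along the plane.
The resultant acts 0.38 + 0.0110061 = 0.391006 m (along the plate) below the hinge at the top edge, so the moment about the hinge is M = F × 0.391006 = 14.5969 × 0.391006 = 5.70748 kN·m.
A normal force at the bottom, 0.76 m from the hinge, must supply this moment: P = 5.70748/0.76 = 7.50984 kN.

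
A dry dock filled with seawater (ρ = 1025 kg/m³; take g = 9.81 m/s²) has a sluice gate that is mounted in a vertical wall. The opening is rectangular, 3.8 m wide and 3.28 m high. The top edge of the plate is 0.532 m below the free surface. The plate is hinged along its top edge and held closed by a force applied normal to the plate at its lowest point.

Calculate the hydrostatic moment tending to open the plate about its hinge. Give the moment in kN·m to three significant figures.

γ = ρg = 1025 × 9.81 / 1000 = 10.05525 kN/m³.
The centroid lies 3.28/2 = 1.64 m below the top edge, so the centroid depth is h_c = 0.532 + 1.64 = 2.172 m.
A = 3.8 × 3.28 = 12.464 m².
Resultant F = γ·h_c·A = 10.05525 × 2.172 × 12.464 = 272.214 kN.
I_c = b·h³/12 = 3.8 × 3.28³/12 = 11.1744 m⁴.
Centre of pressure: y_p = y_c + I_c/(y_c·A) = 2.172 + 11.1744/(2.172 × 12.464) = 2.172 + 0.412769 = 2.58477 m along the plane.
The resultant acts 1.64 + 0.412769 = 2.05277 m (along the plate) below the hinge at the top edge, so the moment about the hinge is M = F × 2.05277 = 272.214 × 2.05277 = 558.793 kN·m.

M ≈ 559 kN·m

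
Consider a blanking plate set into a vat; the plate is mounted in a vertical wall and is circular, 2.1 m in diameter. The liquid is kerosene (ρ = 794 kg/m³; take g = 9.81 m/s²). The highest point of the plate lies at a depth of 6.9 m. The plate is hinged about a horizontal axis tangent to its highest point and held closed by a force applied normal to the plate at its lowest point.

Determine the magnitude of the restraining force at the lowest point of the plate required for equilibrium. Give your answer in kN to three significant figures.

P ≈ 111 kN

γ = ρg = 794 × 9.81 / 1000 = 7.78914 kN/m³.
The centroid is at the centre, 1.05 m below the top of the plate, so the centroid depth is h_c = 6.9 + 1.05 = 7.95 m.
A = π(1.05)² = 3.46361 m².
Resultant F = γ·h_c·A = 7.78914 × 7.95 × 3.46361 = 214.479 kN.
I_c = πr⁴/4 = π × 1.05⁴/4 = 0.954656 m⁴.
Centre of pressure: y_p = y_c + I_c/(y_c·A) = 7.95 + 0.954656/(7.95 × 3.46361) = 7.95 + 0.0346698 = 7.98467 m along the plane.
The resultant acts 1.05 + 0.0346698 = 1.08467 m (along the plate) below the hinge at the top edge, so the moment about the hinge is M = F × 1.08467 = 214.479 × 1.08467 = 232.639 kN·m.
A normal force at the bottom, 2.1 m from the hinge, must supply this moment: P = 232.639/2.1 = 110.78 kN.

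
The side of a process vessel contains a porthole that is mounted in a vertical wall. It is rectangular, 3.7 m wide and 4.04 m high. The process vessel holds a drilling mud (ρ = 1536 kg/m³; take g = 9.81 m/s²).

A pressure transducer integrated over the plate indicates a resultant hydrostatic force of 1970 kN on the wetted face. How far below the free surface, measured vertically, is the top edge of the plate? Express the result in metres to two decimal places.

γ = ρg = 1536 × 9.81 / 1000 = 15.06816 kN/m³.
A = 3.7 × 4.04 = 14.948 m².
From F = γ·h_c·A, the centroid depth is h_c = 1970/(15.06816 × 14.948) = 8.74627 m.
The centroid lies 4.04/2 = 2.02 m below the top edge, so the top edge sits at h_top = 8.74627 − 2.02 = 6.72627 m below the surface.

d_top ≈ 6.73 m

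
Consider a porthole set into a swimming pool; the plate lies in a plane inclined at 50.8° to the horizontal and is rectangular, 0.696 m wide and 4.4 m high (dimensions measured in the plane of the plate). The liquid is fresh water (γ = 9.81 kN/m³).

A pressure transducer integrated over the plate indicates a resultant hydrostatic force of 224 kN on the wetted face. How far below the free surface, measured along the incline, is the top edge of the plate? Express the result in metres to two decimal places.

y_top ≈ 7.42 m

γ = 9.81 kN/m³.
A = 0.696 × 4.4 = 3.0624 m².
From F = γ·h_c·A, the centroid depth is h_c = 224/(9.81 × 3.0624) = 7.45619 m.
Let θ = 50.8° be the plate's angle to the horizontal; measure y along the incline from where the plane meets the free surface. Vertical depth h = y·sinθ with sinθ = 0.774944.
Along the incline, y_c = h_c/sinθ = 7.45619/0.774944 = 9.62159 m.
The centroid lies 4.4/2 = 2.2 m below the top edge, so the top edge sits at y_top = 9.62159 − 2.2 = 7.42159 m along the incline.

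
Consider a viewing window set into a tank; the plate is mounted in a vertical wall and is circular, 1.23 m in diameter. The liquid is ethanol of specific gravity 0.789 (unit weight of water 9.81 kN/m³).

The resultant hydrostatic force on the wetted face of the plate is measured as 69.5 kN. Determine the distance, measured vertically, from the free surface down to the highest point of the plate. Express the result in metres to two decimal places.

d_top ≈ 6.94 m

γ = 0.789 × 9.81 = 7.74009 kN/m³.
A = π(0.615)² = 1.18823 m².
From F = γ·h_c·A, the centroid depth is h_c = 69.5/(7.74009 × 1.18823) = 7.55681 m.
The centroid is at the centre, 0.615 m below the top of the plate, so the highest point sits at h_top = 7.55681 − 0.615 = 6.94181 m below the surface.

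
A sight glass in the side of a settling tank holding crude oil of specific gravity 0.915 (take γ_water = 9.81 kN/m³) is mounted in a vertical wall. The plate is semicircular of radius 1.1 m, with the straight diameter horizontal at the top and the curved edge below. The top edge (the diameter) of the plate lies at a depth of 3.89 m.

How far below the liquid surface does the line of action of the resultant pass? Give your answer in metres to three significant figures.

h_p = 4.38 m

γ = 0.915 × 9.81 = 8.97615 kN/m³.
The centroid of a semicircle lies 4r/(3π) = 0.466854 m from the diameter, here below the top edge, so the centroid depth is h_c = 3.89 + 0.466854 = 4.35685 m.
A = πr²/2 = π × 1.1²/2 = 1.90066 m².
Resultant F = γ·h_c·A = 8.97615 × 4.35685 × 1.90066 = 74.3305 kN.
I_c = (π/8 − 8/(9π))·r⁴ = 0.109757 × 1.1⁴ = 0.160695 m⁴.
Centre of pressure: y_p = y_c + I_c/(y_c·A) = 4.35685 + 0.160695/(4.35685 × 1.90066) = 4.35685 + 0.0194055 = 4.37626 m along the plane.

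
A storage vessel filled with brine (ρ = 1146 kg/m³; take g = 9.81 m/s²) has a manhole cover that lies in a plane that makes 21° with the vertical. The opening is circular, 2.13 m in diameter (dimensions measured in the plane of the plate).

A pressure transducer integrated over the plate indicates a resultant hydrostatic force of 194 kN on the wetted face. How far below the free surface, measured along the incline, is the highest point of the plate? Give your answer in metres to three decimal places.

γ = ρg = 1146 × 9.81 / 1000 = 11.24226 kN/m³.
A = π(1.065)² = 3.56327 m².
From F = γ·h_c·A, the centroid depth is h_c = 194/(11.24226 × 3.56327) = 4.84283 m.
The plate makes 21° with the vertical, i.e. θ = 90° − 21° = 69° to the horizontal. Measuring y along the incline from the free-surface line, vertical depth h = y·sinθ with sinθ = 0.933580.
Along the incline, y_c = h_c/sinθ = 4.84283/0.933580 = 5.18738 m.
The centroid is at the centre, 1.065 m below the top of the plate, so the highest point sits at y_top = 5.18738 − 1.065 = 4.12238 m along the incline.

y_top ≈ 4.122 m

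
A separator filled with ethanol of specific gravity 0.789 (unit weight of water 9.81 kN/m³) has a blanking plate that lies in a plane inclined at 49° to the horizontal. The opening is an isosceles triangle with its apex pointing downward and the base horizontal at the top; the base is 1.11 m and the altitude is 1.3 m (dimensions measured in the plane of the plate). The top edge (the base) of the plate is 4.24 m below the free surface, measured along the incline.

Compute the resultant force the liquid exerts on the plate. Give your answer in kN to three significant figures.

F ≈ 19.7 kN

γ = 0.789 × 9.81 = 7.74009 kN/m³.
Let θ = 49° be the plate's angle to the horizontal; measure y along the incline from where the plane meets the free surface. Vertical depth h = y·sinθ with sinθ = 0.754710.
With the apex down, the centroid sits h/3 = 1.3/3 = 0.433333 m below the base (the top edge), so y_c = 4.24 + 0.433333 = 4.67333 m and h_c = 4.67333 × 0.754710 = 3.52701 m.
A = ½ × 1.11 × 1.3 = 0.7215 m².
Resultant F = γ·h_c·A = 7.74009 × 3.52701 × 0.7215 = 19.6965 kN.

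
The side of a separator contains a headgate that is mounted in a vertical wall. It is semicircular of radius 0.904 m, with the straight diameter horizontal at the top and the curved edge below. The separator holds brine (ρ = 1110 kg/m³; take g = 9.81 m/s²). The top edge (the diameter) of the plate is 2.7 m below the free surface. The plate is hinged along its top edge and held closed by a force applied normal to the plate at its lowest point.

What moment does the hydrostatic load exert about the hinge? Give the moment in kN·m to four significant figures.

γ = ρg = 1110 × 9.81 / 1000 = 10.8891 kN/m³.
The centroid of a semicircle lies 4r/(3π) = 0.38367 m from the diameter, here below the top edge, so the centroid depth is h_c = 2.7 + 0.38367 = 3.08367 m.
A = πr²/2 = π × 0.904²/2 = 1.28368 m².
Resultant F = γ·h_c·A = 10.8891 × 3.08367 × 1.28368 = 43.1039 kN.
I_c = (π/8 − 8/(9π))·r⁴ = 0.109757 × 0.904⁴ = 0.0733003 m⁴.
Centre of pressure: y_p = y_c + I_c/(y_c·A) = 3.08367 + 0.0733003/(3.08367 × 1.28368) = 3.08367 + 0.0185174 = 3.10219 m along the plane.
The resultant acts 0.38367 + 0.0185174 = 0.402187 m (along the plate) below the hinge at the top edge, so the moment about the hinge is M = F × 0.402187 = 43.1039 × 0.402187 = 17.3358 kN·m.

M ≈ 17.34 kN·m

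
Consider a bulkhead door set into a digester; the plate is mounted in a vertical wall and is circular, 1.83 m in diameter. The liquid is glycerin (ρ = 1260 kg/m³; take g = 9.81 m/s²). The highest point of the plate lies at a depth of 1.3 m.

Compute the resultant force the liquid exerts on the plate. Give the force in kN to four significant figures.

γ = ρg = 1260 × 9.81 / 1000 = 12.3606 kN/m³.
The centroid is at the centre, 0.915 m below the top of the plate, so the centroid depth is h_c = 1.3 + 0.915 = 2.215 m.
A = π(0.915)² = 2.63022 m².
Resultant F = γ·h_c·A = 12.3606 × 2.215 × 2.63022 = 72.0121 kN.

F ≈ 72.01 kN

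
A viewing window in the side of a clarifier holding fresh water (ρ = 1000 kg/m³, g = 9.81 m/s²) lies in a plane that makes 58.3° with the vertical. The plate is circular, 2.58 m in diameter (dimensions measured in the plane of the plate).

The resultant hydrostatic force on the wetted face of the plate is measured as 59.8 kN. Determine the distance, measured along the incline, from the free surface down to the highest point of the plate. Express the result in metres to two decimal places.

γ = ρg = 1000 × 9.81 = 9810 N/m³ = 9.81 kN/m³.
A = π(1.29)² = 5.22792 m².
From F = γ·h_c·A, the centroid depth is h_c = 59.8/(9.81 × 5.22792) = 1.16601 m.
The plate makes 58.3° with the vertical, i.e. θ = 90° − 58.3° = 31.7° to the horizontal. Measuring y along the incline from the free-surface line, vertical depth h = y·sinθ with sinθ = 0.525472.
Along the incline, y_c = h_c/sinθ = 1.16601/0.525472 = 2.21898 m.
The centroid is at the centre, 1.29 m below the top of the plate, so the highest point sits at y_top = 2.21898 − 1.29 = 0.92898 m along the incline.

y_top ≈ 0.93 m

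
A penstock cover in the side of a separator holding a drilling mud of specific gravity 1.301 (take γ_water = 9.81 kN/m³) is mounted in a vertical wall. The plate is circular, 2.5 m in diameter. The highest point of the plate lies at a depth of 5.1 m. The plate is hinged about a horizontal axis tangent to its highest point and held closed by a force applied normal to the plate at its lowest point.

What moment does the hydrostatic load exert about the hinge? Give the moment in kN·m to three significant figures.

γ = 1.301 × 9.81 = 12.76281 kN/m³.
The centroid is at the centre, 1.25 m below the top of the plate, so the centroid depth is h_c = 5.1 + 1.25 = 6.35 m.
A = π(1.25)² = 4.90874 m².
Resultant F = γ·h_c·A = 12.76281 × 6.35 × 4.90874 = 397.823 kN.
I_c = πr⁴/4 = π × 1.25⁴/4 = 1.91748 m⁴.
Centre of pressure: y_p = y_c + I_c/(y_c·A) = 6.35 + 1.91748/(6.35 × 4.90874) = 6.35 + 0.0615159 = 6.41152 m along the plane.
The resultant acts 1.25 + 0.0615159 = 1.31152 m (along the plate) below the hinge at the top edge, so the moment about the hinge is M = F × 1.31152 = 397.823 × 1.31152 = 521.753 kN·m.

M ≈ 522 kN·m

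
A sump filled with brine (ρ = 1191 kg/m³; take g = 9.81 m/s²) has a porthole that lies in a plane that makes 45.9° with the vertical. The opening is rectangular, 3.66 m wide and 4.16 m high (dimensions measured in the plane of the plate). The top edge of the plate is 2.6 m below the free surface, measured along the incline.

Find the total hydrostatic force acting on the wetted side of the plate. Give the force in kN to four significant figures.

γ = ρg = 1191 × 9.81 / 1000 = 11.68371 kN/m³.
The plate makes 45.9° with the vertical, i.e. θ = 90° − 45.9° = 44.1° to the horizontal. Measuring y along the incline from the free-surface line, vertical depth h = y·sinθ with sinθ = 0.695913.
The centroid lies 4.16/2 = 2.08 m below the top edge, so y_c = 2.6 + 2.08 = 4.68 m and h_c = 4.68 × 0.695913 = 3.25687 m.
A = 3.66 × 4.16 = 15.2256 m².
Resultant F = γ·h_c·A = 11.68371 × 3.25687 × 15.2256 = 579.369 kN.

F ≈ 579.4 kN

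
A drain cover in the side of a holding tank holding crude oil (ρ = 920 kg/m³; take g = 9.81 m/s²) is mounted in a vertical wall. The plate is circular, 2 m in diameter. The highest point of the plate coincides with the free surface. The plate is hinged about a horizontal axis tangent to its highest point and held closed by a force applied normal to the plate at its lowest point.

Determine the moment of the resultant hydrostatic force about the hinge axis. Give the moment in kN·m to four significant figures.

γ = ρg = 920 × 9.81 / 1000 = 9.0252 kN/m³.
The centroid is at the centre, 1 m below the top of the plate, so the centroid depth is h_c = 1 m.
A = π(1)² = 3.14159 m².
Resultant F = γ·h_c·A = 9.0252 × 1 × 3.14159 = 28.3535 kN.
I_c = πr⁴/4 = π × 1⁴/4 = 0.785398 m⁴.
Centre of pressure: y_p = y_c + I_c/(y_c·A) = 1 + 0.785398/(1 × 3.14159) = 1 + 0.25 = 1.25 m along the plane.
The resultant acts 1 + 0.25 = 1.25 m (along the plate) below the hinge at the top edge, so the moment about the hinge is M = F × 1.25 = 28.3535 × 1.25 = 35.4419 kN·m.

M ≈ 35.44 kN·m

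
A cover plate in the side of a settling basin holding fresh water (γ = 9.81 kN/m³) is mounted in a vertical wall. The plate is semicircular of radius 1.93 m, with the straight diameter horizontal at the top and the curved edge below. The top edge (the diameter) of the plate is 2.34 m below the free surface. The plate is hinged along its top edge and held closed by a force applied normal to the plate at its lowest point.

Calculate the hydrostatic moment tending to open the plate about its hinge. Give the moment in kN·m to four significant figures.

M ≈ 163.5 kN·m

γ = 9.81 kN/m³.
The centroid of a semicircle lies 4r/(3π) = 0.819117 m from the diameter, here below the top edge, so the centroid depth is h_c = 2.34 + 0.819117 = 3.15912 m.
A = πr²/2 = π × 1.93²/2 = 5.85106 m².
Resultant F = γ·h_c·A = 9.81 × 3.15912 × 5.85106 = 181.33 kN.
I_c = (π/8 − 8/(9π))·r⁴ = 0.109757 × 1.93⁴ = 1.52287 m⁴.
Centre of pressure: y_p = y_c + I_c/(y_c·A) = 3.15912 + 1.52287/(3.15912 × 5.85106) = 3.15912 + 0.0823877 = 3.24151 m along the plane.
The resultant acts 0.819117 + 0.0823877 = 0.901505 m (along the plate) below the hinge at the top edge, so the moment about the hinge is M = F × 0.901505 = 181.33 × 0.901505 = 163.47 kN·m.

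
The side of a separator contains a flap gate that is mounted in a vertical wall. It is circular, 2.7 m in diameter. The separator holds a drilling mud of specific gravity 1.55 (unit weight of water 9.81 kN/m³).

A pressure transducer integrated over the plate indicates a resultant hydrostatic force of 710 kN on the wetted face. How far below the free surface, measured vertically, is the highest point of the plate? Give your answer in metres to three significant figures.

d_top ≈ 6.81 m

γ = 1.55 × 9.81 = 15.2055 kN/m³.
A = π(1.35)² = 5.72555 m².
From F = γ·h_c·A, the centroid depth is h_c = 710/(15.2055 × 5.72555) = 8.15531 m.
The centroid is at the centre, 1.35 m below the top of the plate, so the highest point sits at h_top = 8.15531 − 1.35 = 6.80531 m below the surface.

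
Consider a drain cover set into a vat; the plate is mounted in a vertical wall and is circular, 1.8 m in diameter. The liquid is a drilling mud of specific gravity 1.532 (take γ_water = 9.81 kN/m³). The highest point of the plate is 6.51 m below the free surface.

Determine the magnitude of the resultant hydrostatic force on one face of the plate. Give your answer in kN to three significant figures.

γ = 1.532 × 9.81 = 15.02892 kN/m³.
The centroid is at the centre, 0.9 m below the top of the plate, so the centroid depth is h_c = 6.51 + 0.9 = 7.41 m.
A = π(0.9)² = 2.54469 m².
Resultant F = γ·h_c·A = 15.02892 × 7.41 × 2.54469 = 283.388 kN.

F ≈ 283 kN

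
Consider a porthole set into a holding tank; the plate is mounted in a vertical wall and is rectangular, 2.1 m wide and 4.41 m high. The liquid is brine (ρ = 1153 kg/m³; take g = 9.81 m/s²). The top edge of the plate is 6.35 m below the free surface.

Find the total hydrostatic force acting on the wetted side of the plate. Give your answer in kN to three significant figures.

γ = ρg = 1153 × 9.81 / 1000 = 11.31093 kN/m³.
The centroid lies 4.41/2 = 2.205 m below the top edge, so the centroid depth is h_c = 6.35 + 2.205 = 8.555 m.
A = 2.1 × 4.41 = 9.261 m².
Resultant F = γ·h_c·A = 11.31093 × 8.555 × 9.261 = 896.141 kN.

F ≈ 896 kN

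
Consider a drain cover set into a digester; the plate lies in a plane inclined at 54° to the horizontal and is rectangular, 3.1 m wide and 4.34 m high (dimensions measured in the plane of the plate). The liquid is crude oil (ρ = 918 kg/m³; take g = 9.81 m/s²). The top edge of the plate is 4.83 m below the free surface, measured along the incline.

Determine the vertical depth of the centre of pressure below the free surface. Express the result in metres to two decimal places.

h_p = 5.84 m

γ = ρg = 918 × 9.81 / 1000 = 9.00558 kN/m³.
Let θ = 54° be the plate's angle to the horizontal; measure y along the incline from where the plane meets the free surface. Vertical depth h = y·sinθ with sinθ = 0.809017.
The centroid lies 4.34/2 = 2.17 m below the top edge, so y_c = 4.83 + 2.17 = 7 m and h_c = 7 × 0.809017 = 5.66312 m.
A = 3.1 × 4.34 = 13.454 m².
Resultant F = γ·h_c·A = 9.00558 × 5.66312 × 13.454 = 686.15 kN.
I_c = b·h³/12 = 3.1 × 4.34³/12 = 21.1178 m⁴.
Centre of pressure: y_p = y_c + I_c/(y_c·A) = 7 + 21.1178/(7 × 13.454) = 7 + 0.224233 = 7.22423 m along the plane.
Vertically, h_p = y_p·sinθ = 7.22423 × 0.809017 = 5.84452 m.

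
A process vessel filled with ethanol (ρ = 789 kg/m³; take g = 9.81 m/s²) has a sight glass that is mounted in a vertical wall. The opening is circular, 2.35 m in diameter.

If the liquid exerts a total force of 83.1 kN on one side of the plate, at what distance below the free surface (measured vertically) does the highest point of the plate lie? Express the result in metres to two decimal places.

d_top ≈ 1.30 m

γ = ρg = 789 × 9.81 / 1000 = 7.74009 kN/m³.
A = π(1.175)² = 4.33736 m².
From F = γ·h_c·A, the centroid depth is h_c = 83.1/(7.74009 × 4.33736) = 2.47531 m.
The centroid is at the centre, 1.175 m below the top of the plate, so the highest point sits at h_top = 2.47531 − 1.175 = 1.30031 m below the surface.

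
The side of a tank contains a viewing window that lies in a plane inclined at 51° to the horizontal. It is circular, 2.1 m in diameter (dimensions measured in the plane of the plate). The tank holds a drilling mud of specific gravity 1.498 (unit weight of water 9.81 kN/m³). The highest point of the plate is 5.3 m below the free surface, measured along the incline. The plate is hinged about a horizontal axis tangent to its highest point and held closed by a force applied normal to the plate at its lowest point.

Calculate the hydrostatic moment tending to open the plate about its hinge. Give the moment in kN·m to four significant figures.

M ≈ 274.6 kN·m

γ = 1.498 × 9.81 = 14.69538 kN/m³.
Let θ = 51° be the plate's angle to the horizontal; measure y along the incline from where the plane meets the free surface. Vertical depth h = y·sinθ with sinθ = 0.777146.
The centroid is at the centre, 1.05 m below the top of the plate, so y_c = 5.3 + 1.05 = 6.35 m and h_c = 6.35 × 0.777146 = 4.93488 m.
A = π(1.05)² = 3.46361 m².
Resultant F = γ·h_c·A = 14.69538 × 4.93488 × 3.46361 = 251.181 kN.
I_c = πr⁴/4 = π × 1.05⁴/4 = 0.954656 m⁴.
Centre of pressure: y_p = y_c + I_c/(y_c·A) = 6.35 + 0.954656/(6.35 × 3.46361) = 6.35 + 0.0434054 = 6.39341 m along the plane.
The resultant acts 1.05 + 0.0434054 = 1.09341 m (along the plate) below the hinge at the top edge, so the moment about the hinge is M = F × 1.09341 = 251.181 × 1.09341 = 274.644 kN·m.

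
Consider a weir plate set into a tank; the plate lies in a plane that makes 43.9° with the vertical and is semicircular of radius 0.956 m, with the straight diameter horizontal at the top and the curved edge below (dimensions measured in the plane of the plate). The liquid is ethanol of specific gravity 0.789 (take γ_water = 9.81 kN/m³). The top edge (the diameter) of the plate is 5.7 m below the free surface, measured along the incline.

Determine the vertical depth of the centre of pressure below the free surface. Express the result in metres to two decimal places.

h_p = 4.41 m

γ = 0.789 × 9.81 = 7.74009 kN/m³.
The plate makes 43.9° with the vertical, i.e. θ = 90° − 43.9° = 46.1° to the horizontal. Measuring y along the incline from the free-surface line, vertical depth h = y·sinθ with sinθ = 0.720551.
The centroid of a semicircle lies 4r/(3π) = 0.405739 m from the diameter, here below the top edge, so y_c = 5.7 + 0.405739 = 6.10574 m and h_c = 6.10574 × 0.720551 = 4.3995 m.
A = πr²/2 = π × 0.956²/2 = 1.43561 m².
Resultant F = γ·h_c·A = 7.74009 × 4.3995 × 1.43561 = 48.8861 kN.
I_c = (π/8 − 8/(9π))·r⁴ = 0.109757 × 0.956⁴ = 0.0916777 m⁴.
Centre of pressure: y_p = y_c + I_c/(y_c·A) = 6.10574 + 0.0916777/(6.10574 × 1.43561) = 6.10574 + 0.010459 = 6.1162 m along the plane.
Vertically, h_p = y_p·sinθ = 6.1162 × 0.720551 = 4.40703 m.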